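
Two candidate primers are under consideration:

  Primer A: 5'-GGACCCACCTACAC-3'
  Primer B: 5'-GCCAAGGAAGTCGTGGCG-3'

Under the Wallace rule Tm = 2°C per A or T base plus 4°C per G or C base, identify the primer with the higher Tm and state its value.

Primer A: A+T=5, G+C=9 → Tm = 2(5)+4(9) = 46°C
Primer B: A+T=6, G+C=12 → Tm = 2(6)+4(12) = 60°C
46°C vs 60°C → primer B is higher.

Primer B, 60°C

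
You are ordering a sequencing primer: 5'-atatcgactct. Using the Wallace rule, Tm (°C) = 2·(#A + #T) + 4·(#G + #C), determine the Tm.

30°C

Base counts: A=3, T=4, G=1, C=3
A+T = 7, G+C = 4
Tm = 4·4 + 2·7 = 16 + 14 = 30°C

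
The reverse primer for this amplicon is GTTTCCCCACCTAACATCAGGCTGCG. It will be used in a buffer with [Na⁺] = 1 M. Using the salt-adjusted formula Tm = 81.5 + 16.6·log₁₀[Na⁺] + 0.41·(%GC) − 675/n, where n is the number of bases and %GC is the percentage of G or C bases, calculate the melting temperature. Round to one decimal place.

Length n = 26. Base counts: T=6, G=5, C=10, A=5
G+C = 15, so %GC = 15/26 × 100 = 57.692%
Salt term: 16.6 × (0) = 0
GC term: 0.41 × 57.692 = 23.654; length term: −675/26 = −25.962
Tm = 81.5 + (0) + 23.654 − 25.962 = 79.192 → 79.2°C

79.2°C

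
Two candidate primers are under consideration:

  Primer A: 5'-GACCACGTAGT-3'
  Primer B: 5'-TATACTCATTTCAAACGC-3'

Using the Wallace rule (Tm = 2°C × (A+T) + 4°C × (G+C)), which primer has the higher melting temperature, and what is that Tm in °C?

Primer B, 48°C

Primer A: A+T=5, G+C=6 → Tm = 2(5)+4(6) = 34°C
Primer B: A+T=12, G+C=6 → Tm = 2(12)+4(6) = 48°C
34°C vs 48°C → primer B is higher.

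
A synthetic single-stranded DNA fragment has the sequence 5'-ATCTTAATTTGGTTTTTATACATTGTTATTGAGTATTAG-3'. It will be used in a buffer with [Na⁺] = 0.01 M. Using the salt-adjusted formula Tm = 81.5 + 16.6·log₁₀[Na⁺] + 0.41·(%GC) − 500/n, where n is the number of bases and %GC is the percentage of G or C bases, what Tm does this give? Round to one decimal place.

43.9°C

Length n = 39. Scanning the sequence gives G=6, T=21, C=2, A=10.
G+C = 8, so %GC = 8/39 × 100 = 20.513%
Salt term: 16.6 × (-2) = -33.2
GC term: 0.41 × 20.513 = 8.41; length term: −500/39 = −12.821
Tm = 81.5 + (-33.2) + 8.41 − 12.821 = 43.889 → 43.9°C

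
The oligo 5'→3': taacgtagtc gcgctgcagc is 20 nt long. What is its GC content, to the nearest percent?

60%

Counting bases: A=4, T=4, G=6, C=6
G+C = 6 + 6 = 12 out of 20 bases
%GC = 12/20 × 100 = 60% ≈ 60%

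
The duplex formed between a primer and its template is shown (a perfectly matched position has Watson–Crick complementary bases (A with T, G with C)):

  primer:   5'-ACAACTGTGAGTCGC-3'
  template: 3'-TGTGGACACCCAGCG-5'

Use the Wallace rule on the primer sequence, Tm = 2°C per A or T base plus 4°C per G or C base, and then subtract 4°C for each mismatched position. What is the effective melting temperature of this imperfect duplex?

38°C

Primer base counts: A=4, T=3, G=4, C=4 → A+T=7, G+C=8
Perfect-match Tm = 2(7) + 4(8) = 14 + 32 = 46°C
Mismatches (positions where the bases are not complementary): 2 (at positions 4, 10)
Effective Tm = 46 − 2×4 = 46 − 8 = 38°C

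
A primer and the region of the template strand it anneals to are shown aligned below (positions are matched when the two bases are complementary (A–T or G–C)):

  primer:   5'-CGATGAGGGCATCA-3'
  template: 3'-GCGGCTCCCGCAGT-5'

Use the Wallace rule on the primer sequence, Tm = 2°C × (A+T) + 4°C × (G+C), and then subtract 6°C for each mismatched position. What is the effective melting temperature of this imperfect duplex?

26°C

Primer base counts: A=4, T=2, G=5, C=3 → A+T=6, G+C=8
Perfect-match Tm = 2(6) + 4(8) = 12 + 32 = 44°C
Mismatches (positions where the bases are not complementary): 3 (at positions 3, 4, 11)
Effective Tm = 44 − 3×6 = 44 − 18 = 26°C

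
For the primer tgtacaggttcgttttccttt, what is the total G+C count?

G=4, A=2, C=4, T=11
G+C = 4 + 4 = 8

8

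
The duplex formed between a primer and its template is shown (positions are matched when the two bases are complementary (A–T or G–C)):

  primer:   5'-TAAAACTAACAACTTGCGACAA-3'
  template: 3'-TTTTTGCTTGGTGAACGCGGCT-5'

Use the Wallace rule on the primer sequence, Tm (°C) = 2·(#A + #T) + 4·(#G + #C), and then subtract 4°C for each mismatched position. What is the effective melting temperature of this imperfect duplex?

Primer base counts: A=11, T=4, G=2, C=5 → A+T=15, G+C=7
Perfect-match Tm = 2(15) + 4(7) = 30 + 28 = 58°C
Mismatches (positions where the bases are not complementary): 5 (at positions 1, 7, 11, 19, 21)
Effective Tm = 58 − 5×4 = 58 − 20 = 38°C

38°C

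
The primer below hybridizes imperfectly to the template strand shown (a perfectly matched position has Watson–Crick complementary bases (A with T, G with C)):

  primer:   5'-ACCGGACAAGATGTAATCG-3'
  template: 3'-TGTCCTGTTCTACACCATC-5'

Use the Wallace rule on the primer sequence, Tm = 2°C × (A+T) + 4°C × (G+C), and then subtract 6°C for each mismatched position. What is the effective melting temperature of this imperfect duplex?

32°C

Primer base counts: A=7, T=3, G=5, C=4 → A+T=10, G+C=9
Perfect-match Tm = 2(10) + 4(9) = 20 + 36 = 56°C
Mismatches (positions where the bases are not complementary): 4 (at positions 3, 15, 16, 18)
Effective Tm = 56 − 4×6 = 56 − 24 = 32°C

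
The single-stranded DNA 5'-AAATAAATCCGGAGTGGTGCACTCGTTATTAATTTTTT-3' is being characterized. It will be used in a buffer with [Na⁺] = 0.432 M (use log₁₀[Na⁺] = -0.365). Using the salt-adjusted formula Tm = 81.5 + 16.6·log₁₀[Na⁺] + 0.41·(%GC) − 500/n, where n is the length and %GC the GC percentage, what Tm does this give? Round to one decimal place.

75.2°C

Length n = 38. Scanning the sequence gives G=7, C=5, T=15, A=11.
G+C = 12, so %GC = 12/38 × 100 = 31.579%
Salt term: 16.6 × (-0.365) = -6.059
GC term: 0.41 × 31.579 = 12.947; length term: −500/38 = −13.158
Tm = 81.5 + (-6.059) + 12.947 − 13.158 = 75.23 → 75.2°C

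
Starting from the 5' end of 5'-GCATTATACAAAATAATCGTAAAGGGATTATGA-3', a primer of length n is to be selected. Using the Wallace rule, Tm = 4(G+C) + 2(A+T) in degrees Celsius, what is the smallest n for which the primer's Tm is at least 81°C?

n = 32

First 31 bases: GCATTATACAAAATAATCGTAAAGGGATTAT → Tm = 78°C (< 81°C)
First 32 bases: GCATTATACAAAATAATCGTAAAGGGATTATG → Tm = 82°C (≥ 81°C)
Each additional base adds 2°C (A/T) or 4°C (G/C), so Tm is non-decreasing in n; n = 32 is the first length to reach 81°C.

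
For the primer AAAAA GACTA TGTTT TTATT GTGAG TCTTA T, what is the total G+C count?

Counting bases: T=14, G=5, C=2, A=10
G+C = 5 + 2 = 7

7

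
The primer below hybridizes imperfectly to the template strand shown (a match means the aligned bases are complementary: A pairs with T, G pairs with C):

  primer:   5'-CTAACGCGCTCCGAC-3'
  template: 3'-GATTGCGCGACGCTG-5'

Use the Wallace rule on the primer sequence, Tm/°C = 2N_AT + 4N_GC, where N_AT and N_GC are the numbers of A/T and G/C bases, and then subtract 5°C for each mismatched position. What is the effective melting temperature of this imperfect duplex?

Primer base counts: A=3, T=2, G=3, C=7 → A+T=5, G+C=10
Perfect-match Tm = 2(5) + 4(10) = 10 + 40 = 50°C
Mismatches (positions where the bases are not complementary): 1 (at position 11)
Effective Tm = 50 − 1×5 = 50 − 5 = 45°C

45°C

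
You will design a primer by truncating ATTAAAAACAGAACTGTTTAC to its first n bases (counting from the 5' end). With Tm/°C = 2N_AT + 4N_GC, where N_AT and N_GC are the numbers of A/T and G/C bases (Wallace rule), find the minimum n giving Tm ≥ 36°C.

First 14 bases: ATTAAAAACAGAAC → Tm = 34°C (< 36°C)
First 15 bases: ATTAAAAACAGAACT → Tm = 36°C (≥ 36°C)
Since every base adds ≥2°C, Tm only increases with n, so the threshold is first crossed at n = 15.

n = 15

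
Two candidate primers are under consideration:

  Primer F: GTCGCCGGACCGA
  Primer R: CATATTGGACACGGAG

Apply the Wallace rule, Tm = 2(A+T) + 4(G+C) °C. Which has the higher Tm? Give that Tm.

Primer R, 48°C

Primer F: A+T=3, G+C=10 → Tm = 2(3)+4(10) = 46°C
Primer R: A+T=8, G+C=8 → Tm = 2(8)+4(8) = 48°C
46°C vs 48°C → primer R is higher.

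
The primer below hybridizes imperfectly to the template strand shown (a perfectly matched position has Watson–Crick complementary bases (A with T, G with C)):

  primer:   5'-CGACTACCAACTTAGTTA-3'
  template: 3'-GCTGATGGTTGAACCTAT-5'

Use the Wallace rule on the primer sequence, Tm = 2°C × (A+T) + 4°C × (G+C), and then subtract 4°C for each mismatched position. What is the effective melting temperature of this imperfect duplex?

42°C

Primer base counts: A=6, T=5, G=2, C=5 → A+T=11, G+C=7
Perfect-match Tm = 2(11) + 4(7) = 22 + 28 = 50°C
Mismatches (positions where the bases are not complementary): 2 (at positions 14, 16)
Effective Tm = 50 − 2×4 = 50 − 8 = 42°C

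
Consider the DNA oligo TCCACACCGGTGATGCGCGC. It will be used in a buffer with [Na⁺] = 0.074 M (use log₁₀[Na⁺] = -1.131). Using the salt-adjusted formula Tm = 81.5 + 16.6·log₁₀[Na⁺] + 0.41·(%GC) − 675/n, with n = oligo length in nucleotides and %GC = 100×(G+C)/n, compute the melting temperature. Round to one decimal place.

Length n = 20. Counting bases: G=6, C=8, A=3, T=3
G+C = 14, so %GC = 14/20 × 100 = 70%
Salt term: 16.6 × (-1.131) = -18.775
GC term: 0.41 × 70 = 28.7; length term: −675/20 = −33.75
Tm = 81.5 + (-18.775) + 28.7 − 33.75 = 57.675 → 57.7°C

57.7°C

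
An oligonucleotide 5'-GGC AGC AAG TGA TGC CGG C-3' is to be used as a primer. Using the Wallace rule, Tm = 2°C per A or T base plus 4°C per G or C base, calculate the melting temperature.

64°C

Base counts: C=5, G=8, A=4, T=2
A+T = 6, G+C = 13
Tm = 4·13 + 2·6 = 52 + 12 = 64°C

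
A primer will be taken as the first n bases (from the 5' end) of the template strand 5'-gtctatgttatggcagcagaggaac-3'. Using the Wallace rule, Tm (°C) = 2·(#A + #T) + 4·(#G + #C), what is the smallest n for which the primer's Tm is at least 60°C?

First 20 bases: GTCTATGTTATGGCAGCAGA → Tm = 58°C (< 60°C)
First 21 bases: GTCTATGTTATGGCAGCAGAG → Tm = 62°C (≥ 60°C)
Each additional base adds 2°C (A/T) or 4°C (G/C), so Tm is non-decreasing in n; n = 21 is the first length to reach 60°C.

n = 21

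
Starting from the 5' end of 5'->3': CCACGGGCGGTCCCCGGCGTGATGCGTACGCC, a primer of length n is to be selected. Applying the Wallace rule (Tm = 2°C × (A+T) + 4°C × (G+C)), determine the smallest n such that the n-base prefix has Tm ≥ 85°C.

n = 24

First 23 bases: CCACGGGCGGTCCCCGGCGTGAT → Tm = 82°C (< 85°C)
First 24 bases: CCACGGGCGGTCCCCGGCGTGATG → Tm = 86°C (≥ 85°C)
Each additional base adds 2°C (A/T) or 4°C (G/C), so Tm is non-decreasing in n; n = 24 is the first length to reach 85°C.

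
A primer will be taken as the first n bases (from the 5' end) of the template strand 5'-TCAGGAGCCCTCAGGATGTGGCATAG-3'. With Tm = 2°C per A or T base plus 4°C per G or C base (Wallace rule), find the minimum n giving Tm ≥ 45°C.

First 13 bases: TCAGGAGCCCTCA → Tm = 42°C (< 45°C)
First 14 bases: TCAGGAGCCCTCAG → Tm = 46°C (≥ 45°C)
Each additional base adds 2°C (A/T) or 4°C (G/C), so Tm is non-decreasing in n; n = 14 is the first length to reach 45°C.

n = 14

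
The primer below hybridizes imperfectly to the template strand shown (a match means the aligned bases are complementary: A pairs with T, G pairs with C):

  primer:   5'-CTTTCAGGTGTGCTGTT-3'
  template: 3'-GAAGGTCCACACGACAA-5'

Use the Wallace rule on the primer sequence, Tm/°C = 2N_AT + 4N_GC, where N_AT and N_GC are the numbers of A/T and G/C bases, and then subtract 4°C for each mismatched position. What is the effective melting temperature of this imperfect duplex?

46°C

Primer base counts: A=1, T=8, G=5, C=3 → A+T=9, G+C=8
Perfect-match Tm = 2(9) + 4(8) = 18 + 32 = 50°C
Mismatches (positions where the bases are not complementary): 1 (at position 4)
Effective Tm = 50 − 1×4 = 50 − 4 = 46°C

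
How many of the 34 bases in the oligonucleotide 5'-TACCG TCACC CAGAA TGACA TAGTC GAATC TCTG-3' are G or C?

A=10, T=8, G=6, C=10
Total G or C: 6 + 10 = 16

16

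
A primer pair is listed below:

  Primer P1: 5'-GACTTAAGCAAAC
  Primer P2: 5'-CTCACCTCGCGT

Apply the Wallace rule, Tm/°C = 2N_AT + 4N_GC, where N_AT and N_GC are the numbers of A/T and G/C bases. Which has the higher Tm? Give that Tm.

Primer P2, 40°C

Primer P1: A+T=8, G+C=5 → Tm = 2(8)+4(5) = 36°C
Primer P2: A+T=4, G+C=8 → Tm = 2(4)+4(8) = 40°C
36°C vs 40°C → primer P2 is higher.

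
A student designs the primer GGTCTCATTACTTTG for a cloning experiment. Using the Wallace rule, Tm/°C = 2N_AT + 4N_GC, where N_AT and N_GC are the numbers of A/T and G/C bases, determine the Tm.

C=3, T=7, G=3, A=2
A+T = 9, G+C = 6
Tm = 2×9 + 4×6 = 42°C

42°C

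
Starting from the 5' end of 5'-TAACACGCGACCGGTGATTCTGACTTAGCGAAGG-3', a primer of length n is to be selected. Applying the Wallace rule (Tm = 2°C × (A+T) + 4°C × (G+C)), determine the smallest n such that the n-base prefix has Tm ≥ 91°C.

First 29 bases: TAACACGCGACCGGTGATTCTGACTTAGC → Tm = 88°C (< 91°C)
First 30 bases: TAACACGCGACCGGTGATTCTGACTTAGCG → Tm = 92°C (≥ 91°C)
Each additional base adds 2°C (A/T) or 4°C (G/C), so Tm is non-decreasing in n; n = 30 is the first length to reach 91°C.

n = 30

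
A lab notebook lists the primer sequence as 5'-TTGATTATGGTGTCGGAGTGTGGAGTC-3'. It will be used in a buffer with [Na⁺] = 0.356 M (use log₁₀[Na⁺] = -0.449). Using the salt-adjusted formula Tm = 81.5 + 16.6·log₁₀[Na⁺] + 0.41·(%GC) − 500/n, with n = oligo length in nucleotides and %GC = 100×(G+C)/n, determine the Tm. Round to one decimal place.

Length n = 27. Counting bases: T=10, C=2, G=11, A=4
G+C = 13, so %GC = 13/27 × 100 = 48.148%
Salt term: 16.6 × (-0.449) = -7.453
GC term: 0.41 × 48.148 = 19.741; length term: −500/27 = −18.519
Tm = 81.5 + (-7.453) + 19.741 − 18.519 = 75.269 → 75.3°C

75.3°C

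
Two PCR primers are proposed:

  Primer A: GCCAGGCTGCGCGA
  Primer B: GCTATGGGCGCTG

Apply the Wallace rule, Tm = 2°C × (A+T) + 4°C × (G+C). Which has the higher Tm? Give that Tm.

Primer A, 50°C

Primer A: A+T=3, G+C=11 → Tm = 2(3)+4(11) = 50°C
Primer B: A+T=4, G+C=9 → Tm = 2(4)+4(9) = 44°C
50°C vs 44°C → primer A is higher.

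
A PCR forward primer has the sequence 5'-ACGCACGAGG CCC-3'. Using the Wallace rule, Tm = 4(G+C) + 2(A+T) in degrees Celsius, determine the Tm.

46°C

Counting bases: C=6, A=3, T=0, G=4
A+T = 3, G+C = 10
Tm = 4·10 + 2·3 = 40 + 6 = 46°C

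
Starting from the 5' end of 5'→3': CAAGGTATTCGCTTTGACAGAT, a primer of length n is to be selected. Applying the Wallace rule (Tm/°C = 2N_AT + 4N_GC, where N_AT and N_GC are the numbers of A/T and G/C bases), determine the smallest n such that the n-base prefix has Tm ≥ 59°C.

n = 21

First 20 bases: CAAGGTATTCGCTTTGACAG → Tm = 58°C (< 59°C)
First 21 bases: CAAGGTATTCGCTTTGACAGA → Tm = 60°C (≥ 59°C)
Since every base adds ≥2°C, Tm only increases with n, so the threshold is first crossed at n = 21.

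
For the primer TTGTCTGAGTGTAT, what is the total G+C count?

5

Base counts: T=7, C=1, A=2, G=4
G+C = 4 + 1 = 5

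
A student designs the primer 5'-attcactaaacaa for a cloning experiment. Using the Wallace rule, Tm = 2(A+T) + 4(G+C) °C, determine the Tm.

Counting bases: A=7, T=3, G=0, C=3
AT pairs contribute 10, GC pairs contribute 3.
Tm = 2(10) + 4(3) = 20 + 12 = 32°C

32°C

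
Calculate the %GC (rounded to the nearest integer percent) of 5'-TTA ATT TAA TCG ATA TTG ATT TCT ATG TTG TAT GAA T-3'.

Scanning the sequence gives T=19, C=2, G=5, A=11.
G+C = 5 + 2 = 7 out of 37 bases
%GC = 7/37 × 100 = 18.92% ≈ 19%

19%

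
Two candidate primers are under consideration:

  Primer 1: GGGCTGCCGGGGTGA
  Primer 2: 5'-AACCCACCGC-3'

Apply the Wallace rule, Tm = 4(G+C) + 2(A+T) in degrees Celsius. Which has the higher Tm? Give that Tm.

Primer 1, 54°C

Primer 1: A+T=3, G+C=12 → Tm = 2(3)+4(12) = 54°C
Primer 2: A+T=3, G+C=7 → Tm = 2(3)+4(7) = 34°C
54°C vs 34°C → primer 1 is higher.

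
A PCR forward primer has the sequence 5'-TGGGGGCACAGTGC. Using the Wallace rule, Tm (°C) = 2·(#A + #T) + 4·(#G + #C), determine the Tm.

48°C

Counting bases: G=7, T=2, C=3, A=2
A+T = 4, G+C = 10
Tm = 4·10 + 2·4 = 40 + 8 = 48°C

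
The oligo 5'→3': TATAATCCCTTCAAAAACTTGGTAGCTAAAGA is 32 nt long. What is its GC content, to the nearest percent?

Base counts: T=9, G=4, C=6, A=13
G+C = 4 + 6 = 10 out of 32 bases
%GC = 10/32 × 100 = 31.25% ≈ 31%

31%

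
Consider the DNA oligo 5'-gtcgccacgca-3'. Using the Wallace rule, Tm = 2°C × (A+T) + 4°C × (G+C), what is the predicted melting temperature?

Scanning the sequence gives T=1, A=2, G=3, C=5.
So N_AT = 3 and N_GC = 8.
Tm = 4·8 + 2·3 = 32 + 6 = 38°C

38°C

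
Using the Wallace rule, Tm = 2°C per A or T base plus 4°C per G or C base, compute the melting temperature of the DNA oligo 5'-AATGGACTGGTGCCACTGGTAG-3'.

Base counts: C=4, A=5, T=5, G=8
So N_AT = 10 and N_GC = 12.
Tm = 4·12 + 2·10 = 48 + 20 = 68°C

68°C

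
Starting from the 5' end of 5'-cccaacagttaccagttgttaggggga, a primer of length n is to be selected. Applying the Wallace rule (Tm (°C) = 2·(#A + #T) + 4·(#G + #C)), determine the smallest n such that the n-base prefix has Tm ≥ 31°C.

First 10 bases: CCCAACAGTT → Tm = 30°C (< 31°C)
First 11 bases: CCCAACAGTTA → Tm = 32°C (≥ 31°C)
Since every base adds ≥2°C, Tm only increases with n, so the threshold is first crossed at n = 11.

n = 11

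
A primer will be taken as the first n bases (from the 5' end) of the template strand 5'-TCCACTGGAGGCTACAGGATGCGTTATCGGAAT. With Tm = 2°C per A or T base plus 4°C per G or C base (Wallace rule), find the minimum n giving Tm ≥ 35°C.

First 10 bases: TCCACTGGAG → Tm = 32°C (< 35°C)
First 11 bases: TCCACTGGAGG → Tm = 36°C (≥ 35°C)
Since every base adds ≥2°C, Tm only increases with n, so the threshold is first crossed at n = 11.

n = 11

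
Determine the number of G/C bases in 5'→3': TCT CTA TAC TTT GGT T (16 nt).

5

Base counts: G=2, A=2, T=9, C=3
Total G or C: 2 + 3 = 5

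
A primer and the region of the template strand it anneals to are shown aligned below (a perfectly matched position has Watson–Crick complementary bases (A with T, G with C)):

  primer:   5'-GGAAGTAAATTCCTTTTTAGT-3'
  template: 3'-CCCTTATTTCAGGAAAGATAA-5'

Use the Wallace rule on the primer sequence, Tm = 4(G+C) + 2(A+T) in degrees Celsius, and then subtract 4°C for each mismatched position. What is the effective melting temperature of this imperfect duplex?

34°C

Primer base counts: A=6, T=9, G=4, C=2 → A+T=15, G+C=6
Perfect-match Tm = 2(15) + 4(6) = 30 + 24 = 54°C
Mismatches (positions where the bases are not complementary): 5 (at positions 3, 5, 10, 17, 20)
Effective Tm = 54 − 5×4 = 54 − 20 = 34°C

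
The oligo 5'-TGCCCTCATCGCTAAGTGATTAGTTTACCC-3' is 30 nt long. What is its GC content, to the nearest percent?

47%

Base counts: C=9, T=10, G=5, A=6
G+C = 5 + 9 = 14 out of 30 bases
%GC = 14/30 × 100 = 46.67% ≈ 47%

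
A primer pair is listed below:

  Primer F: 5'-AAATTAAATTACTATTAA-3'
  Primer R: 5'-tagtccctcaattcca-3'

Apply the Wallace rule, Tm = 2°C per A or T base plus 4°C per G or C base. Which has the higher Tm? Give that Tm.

Primer R, 46°C

Primer F: A+T=17, G+C=1 → Tm = 2(17)+4(1) = 38°C
Primer R: A+T=9, G+C=7 → Tm = 2(9)+4(7) = 46°C
38°C vs 46°C → primer R is higher.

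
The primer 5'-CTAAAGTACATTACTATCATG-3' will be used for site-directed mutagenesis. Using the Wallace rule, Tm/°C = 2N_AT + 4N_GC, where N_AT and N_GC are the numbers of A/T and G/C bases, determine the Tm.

Base counts: T=7, G=2, C=4, A=8
A+T = 15, G+C = 6
Tm = 2×15 + 4×6 = 54°C

54°C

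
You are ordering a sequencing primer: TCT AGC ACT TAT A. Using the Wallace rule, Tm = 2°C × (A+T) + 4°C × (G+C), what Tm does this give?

Scanning the sequence gives T=5, G=1, C=3, A=4.
AT pairs contribute 9, GC pairs contribute 4.
Tm = 2(9) + 4(4) = 18 + 16 = 34°C

34°C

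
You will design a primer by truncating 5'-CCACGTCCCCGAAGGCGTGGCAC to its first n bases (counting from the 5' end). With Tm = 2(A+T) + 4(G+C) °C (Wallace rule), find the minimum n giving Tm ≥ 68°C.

n = 20

First 19 bases: CCACGTCCCCGAAGGCGTG → Tm = 66°C (< 68°C)
First 20 bases: CCACGTCCCCGAAGGCGTGG → Tm = 70°C (≥ 68°C)
Each additional base adds 2°C (A/T) or 4°C (G/C), so Tm is non-decreasing in n; n = 20 is the first length to reach 68°C.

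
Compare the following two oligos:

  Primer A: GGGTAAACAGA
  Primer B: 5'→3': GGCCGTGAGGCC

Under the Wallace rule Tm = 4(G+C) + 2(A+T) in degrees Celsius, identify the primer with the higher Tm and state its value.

Primer A: A+T=6, G+C=5 → Tm = 2(6)+4(5) = 32°C
Primer B: A+T=2, G+C=10 → Tm = 2(2)+4(10) = 44°C
32°C vs 44°C → primer B is higher.

Primer B, 44°C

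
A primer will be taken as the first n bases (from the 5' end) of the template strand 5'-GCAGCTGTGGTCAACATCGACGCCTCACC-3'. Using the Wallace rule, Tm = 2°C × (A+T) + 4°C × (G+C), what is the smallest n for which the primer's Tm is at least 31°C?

n = 10

First 9 bases: GCAGCTGTG → Tm = 30°C (< 31°C)
First 10 bases: GCAGCTGTGG → Tm = 34°C (≥ 31°C)
Since every base adds ≥2°C, Tm only increases with n, so the threshold is first crossed at n = 10.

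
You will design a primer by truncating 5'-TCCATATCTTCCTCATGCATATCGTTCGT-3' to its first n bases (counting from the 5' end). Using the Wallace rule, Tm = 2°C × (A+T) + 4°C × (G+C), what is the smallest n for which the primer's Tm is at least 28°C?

n = 11

First 10 bases: TCCATATCTT → Tm = 26°C (< 28°C)
First 11 bases: TCCATATCTTC → Tm = 30°C (≥ 28°C)
Since every base adds ≥2°C, Tm only increases with n, so the threshold is first crossed at n = 11.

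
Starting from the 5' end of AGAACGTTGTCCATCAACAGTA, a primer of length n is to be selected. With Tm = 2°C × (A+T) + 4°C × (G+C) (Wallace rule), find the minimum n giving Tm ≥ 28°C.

First 9 bases: AGAACGTTG → Tm = 26°C (< 28°C)
First 10 bases: AGAACGTTGT → Tm = 28°C (≥ 28°C)
Each additional base adds 2°C (A/T) or 4°C (G/C), so Tm is non-decreasing in n; n = 10 is the first length to reach 28°C.

n = 10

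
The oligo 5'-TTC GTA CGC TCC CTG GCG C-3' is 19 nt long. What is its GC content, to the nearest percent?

68%

Base counts: C=8, T=5, A=1, G=5
G+C = 5 + 8 = 13 out of 19 bases
%GC = 13/19 × 100 = 68.42% ≈ 68%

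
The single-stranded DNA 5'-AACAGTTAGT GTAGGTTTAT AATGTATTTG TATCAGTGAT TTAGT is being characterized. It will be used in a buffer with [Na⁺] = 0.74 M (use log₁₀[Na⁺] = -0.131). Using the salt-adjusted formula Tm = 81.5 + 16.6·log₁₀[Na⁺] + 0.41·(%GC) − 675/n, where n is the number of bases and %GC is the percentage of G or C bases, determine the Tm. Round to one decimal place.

Length n = 45. Counting bases: A=13, G=10, T=20, C=2
G+C = 12, so %GC = 12/45 × 100 = 26.667%
Salt term: 16.6 × (-0.131) = -2.175
GC term: 0.41 × 26.667 = 10.933; length term: −675/45 = −15
Tm = 81.5 + (-2.175) + 10.933 − 15 = 75.258 → 75.3°C

75.3°C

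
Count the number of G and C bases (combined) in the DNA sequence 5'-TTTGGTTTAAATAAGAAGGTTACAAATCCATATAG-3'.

9

A=14, C=3, T=12, G=6
Total G or C: 6 + 3 = 9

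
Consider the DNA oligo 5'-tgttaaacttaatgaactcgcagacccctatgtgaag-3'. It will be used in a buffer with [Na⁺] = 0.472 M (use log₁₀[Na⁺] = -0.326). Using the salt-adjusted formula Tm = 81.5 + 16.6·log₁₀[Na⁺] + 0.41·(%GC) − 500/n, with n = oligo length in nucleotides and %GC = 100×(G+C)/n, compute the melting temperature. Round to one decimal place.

Length n = 37. T=10, A=12, C=8, G=7
G+C = 15, so %GC = 15/37 × 100 = 40.541%
Salt term: 16.6 × (-0.326) = -5.412
GC term: 0.41 × 40.541 = 16.622; length term: −500/37 = −13.514
Tm = 81.5 + (-5.412) + 16.622 − 13.514 = 79.196 → 79.2°C

79.2°C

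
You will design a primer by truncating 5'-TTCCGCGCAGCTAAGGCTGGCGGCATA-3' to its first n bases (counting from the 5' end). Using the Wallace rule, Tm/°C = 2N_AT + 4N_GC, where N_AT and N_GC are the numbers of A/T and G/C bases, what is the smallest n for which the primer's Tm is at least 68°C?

n = 21

First 20 bases: TTCCGCGCAGCTAAGGCTGG → Tm = 66°C (< 68°C)
First 21 bases: TTCCGCGCAGCTAAGGCTGGC → Tm = 70°C (≥ 68°C)
Each additional base adds 2°C (A/T) or 4°C (G/C), so Tm is non-decreasing in n; n = 21 is the first length to reach 68°C.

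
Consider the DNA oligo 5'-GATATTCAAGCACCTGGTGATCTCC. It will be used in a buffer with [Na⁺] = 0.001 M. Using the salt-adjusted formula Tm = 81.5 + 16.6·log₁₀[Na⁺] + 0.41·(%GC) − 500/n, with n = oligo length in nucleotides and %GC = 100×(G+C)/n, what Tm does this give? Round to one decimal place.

Length n = 25. Base counts: T=7, C=7, G=5, A=6
G+C = 12, so %GC = 12/25 × 100 = 48%
Salt term: 16.6 × (-3) = -49.8
GC term: 0.41 × 48 = 19.68; length term: −500/25 = −20
Tm = 81.5 + (-49.8) + 19.68 − 20 = 31.38 → 31.4°C

31.4°C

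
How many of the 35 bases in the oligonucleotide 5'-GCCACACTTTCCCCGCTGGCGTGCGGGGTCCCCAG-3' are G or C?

26

Counting bases: A=3, G=11, T=6, C=15
G+C = 11 + 15 = 26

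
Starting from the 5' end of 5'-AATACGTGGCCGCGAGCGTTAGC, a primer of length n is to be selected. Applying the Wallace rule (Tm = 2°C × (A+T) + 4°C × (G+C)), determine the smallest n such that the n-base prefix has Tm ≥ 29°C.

First 9 bases: AATACGTGG → Tm = 26°C (< 29°C)
First 10 bases: AATACGTGGC → Tm = 30°C (≥ 29°C)
Since every base adds ≥2°C, Tm only increases with n, so the threshold is first crossed at n = 10.

n = 10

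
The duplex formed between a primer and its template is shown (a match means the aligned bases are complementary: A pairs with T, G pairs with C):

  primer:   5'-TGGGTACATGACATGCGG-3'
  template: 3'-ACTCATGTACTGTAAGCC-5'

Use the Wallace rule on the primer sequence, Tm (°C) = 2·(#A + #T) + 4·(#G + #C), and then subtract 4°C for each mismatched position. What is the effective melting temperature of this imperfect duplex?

48°C

Primer base counts: A=4, T=4, G=7, C=3 → A+T=8, G+C=10
Perfect-match Tm = 2(8) + 4(10) = 16 + 40 = 56°C
Mismatches (positions where the bases are not complementary): 2 (at positions 3, 15)
Effective Tm = 56 − 2×4 = 56 − 8 = 48°C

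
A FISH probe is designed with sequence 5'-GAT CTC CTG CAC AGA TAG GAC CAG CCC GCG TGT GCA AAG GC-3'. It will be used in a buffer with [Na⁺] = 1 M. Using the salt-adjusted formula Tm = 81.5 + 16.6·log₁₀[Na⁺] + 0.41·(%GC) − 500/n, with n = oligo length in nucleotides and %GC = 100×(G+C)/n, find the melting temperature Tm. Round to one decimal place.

94.3°C

Length n = 41. Base counts: A=10, T=6, G=12, C=13
G+C = 25, so %GC = 25/41 × 100 = 60.976%
Salt term: 16.6 × (0) = 0
GC term: 0.41 × 60.976 = 25; length term: −500/41 = −12.195
Tm = 81.5 + (0) + 25 − 12.195 = 94.305 → 94.3°C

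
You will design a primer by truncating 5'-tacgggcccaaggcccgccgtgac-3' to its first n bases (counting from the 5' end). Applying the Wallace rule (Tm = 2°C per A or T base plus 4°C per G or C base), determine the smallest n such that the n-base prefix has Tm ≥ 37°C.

First 11 bases: TACGGGCCCAA → Tm = 36°C (< 37°C)
First 12 bases: TACGGGCCCAAG → Tm = 40°C (≥ 37°C)
Each additional base adds 2°C (A/T) or 4°C (G/C), so Tm is non-decreasing in n; n = 12 is the first length to reach 37°C.

n = 12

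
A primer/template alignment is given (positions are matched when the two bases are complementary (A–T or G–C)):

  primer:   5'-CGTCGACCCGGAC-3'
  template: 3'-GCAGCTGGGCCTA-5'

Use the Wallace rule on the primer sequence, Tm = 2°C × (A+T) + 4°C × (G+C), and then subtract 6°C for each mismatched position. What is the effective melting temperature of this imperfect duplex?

40°C

Primer base counts: A=2, T=1, G=4, C=6 → A+T=3, G+C=10
Perfect-match Tm = 2(3) + 4(10) = 6 + 40 = 46°C
Mismatches (positions where the bases are not complementary): 1 (at position 13)
Effective Tm = 46 − 1×6 = 46 − 6 = 40°C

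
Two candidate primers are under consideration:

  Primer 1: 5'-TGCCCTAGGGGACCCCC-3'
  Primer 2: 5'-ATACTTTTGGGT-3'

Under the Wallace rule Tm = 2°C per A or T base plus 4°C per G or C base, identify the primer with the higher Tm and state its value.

Primer 1, 60°C

Primer 1: A+T=4, G+C=13 → Tm = 2(4)+4(13) = 60°C
Primer 2: A+T=8, G+C=4 → Tm = 2(8)+4(4) = 32°C
60°C vs 32°C → primer 1 is higher.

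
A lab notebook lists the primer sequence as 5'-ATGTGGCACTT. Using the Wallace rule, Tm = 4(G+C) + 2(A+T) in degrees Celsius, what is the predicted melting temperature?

Base counts: A=2, G=3, C=2, T=4
A+T = 6, G+C = 5
Tm = 2×6 + 4×5 = 32°C

32°C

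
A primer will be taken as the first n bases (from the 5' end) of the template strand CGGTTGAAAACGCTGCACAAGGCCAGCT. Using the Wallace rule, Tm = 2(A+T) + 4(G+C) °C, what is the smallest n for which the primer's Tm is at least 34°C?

First 11 bases: CGGTTGAAAAC → Tm = 32°C (< 34°C)
First 12 bases: CGGTTGAAAACG → Tm = 36°C (≥ 34°C)
Since every base adds ≥2°C, Tm only increases with n, so the threshold is first crossed at n = 12.

n = 12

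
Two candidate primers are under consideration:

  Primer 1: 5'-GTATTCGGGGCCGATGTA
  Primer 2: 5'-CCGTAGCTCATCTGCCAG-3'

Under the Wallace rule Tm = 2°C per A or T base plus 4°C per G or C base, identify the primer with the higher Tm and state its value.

Primer 1: A+T=8, G+C=10 → Tm = 2(8)+4(10) = 56°C
Primer 2: A+T=7, G+C=11 → Tm = 2(7)+4(11) = 58°C
56°C vs 58°C → primer 2 is higher.

Primer 2, 58°C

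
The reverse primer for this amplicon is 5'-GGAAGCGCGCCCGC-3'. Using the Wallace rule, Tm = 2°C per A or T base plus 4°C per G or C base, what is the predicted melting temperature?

G=6, A=2, C=6, T=0
A+T = 2, G+C = 12
Tm = 2×2 + 4×12 = 52°C

52°C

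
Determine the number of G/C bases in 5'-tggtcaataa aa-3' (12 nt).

3

Counting bases: A=6, T=3, C=1, G=2
G+C = 2 + 1 = 3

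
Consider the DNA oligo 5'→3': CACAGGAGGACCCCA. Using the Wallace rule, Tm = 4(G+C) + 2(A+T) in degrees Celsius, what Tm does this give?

Scanning the sequence gives T=0, G=4, C=6, A=5.
So N_AT = 5 and N_GC = 10.
Tm = 2(5) + 4(10) = 10 + 40 = 50°C

50°C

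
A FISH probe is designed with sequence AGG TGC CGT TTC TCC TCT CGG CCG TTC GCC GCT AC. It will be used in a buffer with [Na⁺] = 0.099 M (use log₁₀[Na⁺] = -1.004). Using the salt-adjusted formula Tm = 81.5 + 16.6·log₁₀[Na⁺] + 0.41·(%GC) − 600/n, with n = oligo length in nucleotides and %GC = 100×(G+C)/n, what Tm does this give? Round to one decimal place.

74.6°C

Length n = 35. Counting bases: C=14, T=10, G=9, A=2
G+C = 23, so %GC = 23/35 × 100 = 65.714%
Salt term: 16.6 × (-1.004) = -16.666
GC term: 0.41 × 65.714 = 26.943; length term: −600/35 = −17.143
Tm = 81.5 + (-16.666) + 26.943 − 17.143 = 74.634 → 74.6°C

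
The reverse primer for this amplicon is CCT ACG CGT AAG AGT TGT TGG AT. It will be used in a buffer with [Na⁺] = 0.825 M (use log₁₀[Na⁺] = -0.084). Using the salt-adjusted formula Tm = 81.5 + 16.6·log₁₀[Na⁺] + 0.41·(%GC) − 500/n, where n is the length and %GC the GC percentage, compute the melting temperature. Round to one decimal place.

78.0°C

Length n = 23. A=5, C=4, T=7, G=7
G+C = 11, so %GC = 11/23 × 100 = 47.826%
Salt term: 16.6 × (-0.084) = -1.394
GC term: 0.41 × 47.826 = 19.609; length term: −500/23 = −21.739
Tm = 81.5 + (-1.394) + 19.609 − 21.739 = 77.976 → 78.0°C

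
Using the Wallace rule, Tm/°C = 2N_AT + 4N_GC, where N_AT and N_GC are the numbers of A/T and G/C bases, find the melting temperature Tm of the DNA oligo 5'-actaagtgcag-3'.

32°C

G=3, C=2, A=4, T=2
AT pairs contribute 6, GC pairs contribute 5.
Tm = 2×6 + 4×5 = 32°C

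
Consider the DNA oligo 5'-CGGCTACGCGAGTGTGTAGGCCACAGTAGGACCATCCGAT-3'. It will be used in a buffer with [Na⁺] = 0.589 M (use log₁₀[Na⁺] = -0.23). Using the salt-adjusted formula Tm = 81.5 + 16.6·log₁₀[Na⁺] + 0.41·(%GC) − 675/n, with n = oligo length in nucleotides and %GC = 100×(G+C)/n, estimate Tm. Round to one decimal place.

85.4°C

Length n = 40. Base counts: G=13, A=9, C=11, T=7
G+C = 24, so %GC = 24/40 × 100 = 60%
Salt term: 16.6 × (-0.23) = -3.818
GC term: 0.41 × 60 = 24.6; length term: −675/40 = −16.875
Tm = 81.5 + (-3.818) + 24.6 − 16.875 = 85.407 → 85.4°C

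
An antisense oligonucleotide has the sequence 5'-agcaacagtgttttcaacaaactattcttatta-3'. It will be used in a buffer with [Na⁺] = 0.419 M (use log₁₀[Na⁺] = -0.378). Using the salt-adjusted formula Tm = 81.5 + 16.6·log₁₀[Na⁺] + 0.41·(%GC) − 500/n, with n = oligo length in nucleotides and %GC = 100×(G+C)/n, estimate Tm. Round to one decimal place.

71.3°C

Length n = 33. Base counts: G=3, A=12, C=6, T=12
G+C = 9, so %GC = 9/33 × 100 = 27.273%
Salt term: 16.6 × (-0.378) = -6.275
GC term: 0.41 × 27.273 = 11.182; length term: −500/33 = −15.152
Tm = 81.5 + (-6.275) + 11.182 − 15.152 = 71.255 → 71.3°C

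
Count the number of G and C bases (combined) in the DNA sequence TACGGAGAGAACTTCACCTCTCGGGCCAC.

17

T=5, A=7, G=7, C=10
G+C = 7 + 10 = 17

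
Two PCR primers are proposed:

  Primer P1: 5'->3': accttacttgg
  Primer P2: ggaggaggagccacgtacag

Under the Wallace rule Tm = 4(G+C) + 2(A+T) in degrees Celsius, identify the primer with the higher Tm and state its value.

Primer P1: A+T=6, G+C=5 → Tm = 2(6)+4(5) = 32°C
Primer P2: A+T=7, G+C=13 → Tm = 2(7)+4(13) = 66°C
32°C vs 66°C → primer P2 is higher.

Primer P2, 66°C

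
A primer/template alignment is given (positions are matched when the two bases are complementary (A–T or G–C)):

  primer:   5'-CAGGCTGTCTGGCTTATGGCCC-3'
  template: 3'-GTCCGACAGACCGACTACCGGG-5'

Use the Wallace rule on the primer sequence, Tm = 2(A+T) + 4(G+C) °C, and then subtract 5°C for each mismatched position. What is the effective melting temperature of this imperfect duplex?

Primer base counts: A=2, T=6, G=7, C=7 → A+T=8, G+C=14
Perfect-match Tm = 2(8) + 4(14) = 16 + 56 = 72°C
Mismatches (positions where the bases are not complementary): 1 (at position 15)
Effective Tm = 72 − 1×5 = 72 − 5 = 67°C

67°C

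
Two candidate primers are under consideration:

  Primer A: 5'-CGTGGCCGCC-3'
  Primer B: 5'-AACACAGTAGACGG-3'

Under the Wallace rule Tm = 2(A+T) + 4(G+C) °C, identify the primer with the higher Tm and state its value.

Primer A: A+T=1, G+C=9 → Tm = 2(1)+4(9) = 38°C
Primer B: A+T=7, G+C=7 → Tm = 2(7)+4(7) = 42°C
38°C vs 42°C → primer B is higher.

Primer B, 42°C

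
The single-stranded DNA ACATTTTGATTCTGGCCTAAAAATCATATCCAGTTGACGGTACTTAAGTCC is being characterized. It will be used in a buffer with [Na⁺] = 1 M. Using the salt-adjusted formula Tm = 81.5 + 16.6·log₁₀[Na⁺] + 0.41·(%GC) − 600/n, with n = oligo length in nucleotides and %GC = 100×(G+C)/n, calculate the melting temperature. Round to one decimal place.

Length n = 51. Base counts: T=17, A=15, C=11, G=8
G+C = 19, so %GC = 19/51 × 100 = 37.255%
Salt term: 16.6 × (0) = 0
GC term: 0.41 × 37.255 = 15.275; length term: −600/51 = −11.765
Tm = 81.5 + (0) + 15.275 − 11.765 = 85.01 → 85.0°C

85.0°C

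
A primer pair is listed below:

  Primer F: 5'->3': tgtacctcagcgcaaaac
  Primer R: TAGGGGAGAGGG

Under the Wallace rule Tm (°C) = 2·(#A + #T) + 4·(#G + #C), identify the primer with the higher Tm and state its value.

Primer F, 54°C

Primer F: A+T=9, G+C=9 → Tm = 2(9)+4(9) = 54°C
Primer R: A+T=4, G+C=8 → Tm = 2(4)+4(8) = 40°C
54°C vs 40°C → primer F is higher.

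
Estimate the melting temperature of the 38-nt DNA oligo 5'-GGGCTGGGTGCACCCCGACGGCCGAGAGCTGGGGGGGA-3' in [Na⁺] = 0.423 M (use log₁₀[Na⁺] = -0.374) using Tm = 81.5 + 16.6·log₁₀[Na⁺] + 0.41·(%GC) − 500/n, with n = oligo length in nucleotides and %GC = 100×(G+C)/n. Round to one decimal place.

Length n = 38. Base counts: A=5, G=20, T=3, C=10
G+C = 30, so %GC = 30/38 × 100 = 78.947%
Salt term: 16.6 × (-0.374) = -6.208
GC term: 0.41 × 78.947 = 32.368; length term: −500/38 = −13.158
Tm = 81.5 + (-6.208) + 32.368 − 13.158 = 94.502 → 94.5°C

94.5°C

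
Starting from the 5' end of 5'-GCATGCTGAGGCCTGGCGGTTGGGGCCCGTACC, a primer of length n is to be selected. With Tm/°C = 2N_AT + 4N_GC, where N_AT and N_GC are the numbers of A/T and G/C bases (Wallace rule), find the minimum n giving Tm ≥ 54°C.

First 15 bases: GCATGCTGAGGCCTG → Tm = 50°C (< 54°C)
First 16 bases: GCATGCTGAGGCCTGG → Tm = 54°C (≥ 54°C)
Since every base adds ≥2°C, Tm only increases with n, so the threshold is first crossed at n = 16.

n = 16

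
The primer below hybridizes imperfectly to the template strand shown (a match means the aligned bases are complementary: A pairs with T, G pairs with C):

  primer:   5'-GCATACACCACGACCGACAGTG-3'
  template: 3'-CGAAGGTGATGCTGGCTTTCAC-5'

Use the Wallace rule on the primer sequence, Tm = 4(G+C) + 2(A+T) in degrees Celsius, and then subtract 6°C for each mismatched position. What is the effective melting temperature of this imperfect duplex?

Primer base counts: A=7, T=2, G=5, C=8 → A+T=9, G+C=13
Perfect-match Tm = 2(9) + 4(13) = 18 + 52 = 70°C
Mismatches (positions where the bases are not complementary): 4 (at positions 3, 5, 9, 18)
Effective Tm = 70 − 4×6 = 70 − 24 = 46°C

46°C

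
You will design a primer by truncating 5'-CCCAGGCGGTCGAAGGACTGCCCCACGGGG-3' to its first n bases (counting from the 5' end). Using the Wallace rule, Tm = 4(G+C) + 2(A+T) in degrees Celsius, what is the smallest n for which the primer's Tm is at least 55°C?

First 15 bases: CCCAGGCGGTCGAAG → Tm = 52°C (< 55°C)
First 16 bases: CCCAGGCGGTCGAAGG → Tm = 56°C (≥ 55°C)
Each additional base adds 2°C (A/T) or 4°C (G/C), so Tm is non-decreasing in n; n = 16 is the first length to reach 55°C.

n = 16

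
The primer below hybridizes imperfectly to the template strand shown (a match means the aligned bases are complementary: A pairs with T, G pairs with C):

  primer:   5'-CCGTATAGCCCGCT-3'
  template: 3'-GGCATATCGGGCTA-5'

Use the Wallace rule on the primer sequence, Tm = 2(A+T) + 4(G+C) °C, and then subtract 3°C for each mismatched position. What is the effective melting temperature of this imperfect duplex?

43°C

Primer base counts: A=2, T=3, G=3, C=6 → A+T=5, G+C=9
Perfect-match Tm = 2(5) + 4(9) = 10 + 36 = 46°C
Mismatches (positions where the bases are not complementary): 1 (at position 13)
Effective Tm = 46 − 1×3 = 46 − 3 = 43°C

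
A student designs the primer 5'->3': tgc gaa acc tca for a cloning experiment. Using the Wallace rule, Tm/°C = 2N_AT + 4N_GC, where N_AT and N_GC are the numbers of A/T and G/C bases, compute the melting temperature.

36°C

C=4, T=2, G=2, A=4
So N_AT = 6 and N_GC = 6.
Tm = 4·6 + 2·6 = 24 + 12 = 36°C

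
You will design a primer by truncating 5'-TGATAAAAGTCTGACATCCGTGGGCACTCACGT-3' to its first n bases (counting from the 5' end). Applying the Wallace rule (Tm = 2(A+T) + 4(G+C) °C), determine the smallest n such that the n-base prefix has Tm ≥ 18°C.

n = 8

First 7 bases: TGATAAA → Tm = 16°C (< 18°C)
First 8 bases: TGATAAAA → Tm = 18°C (≥ 18°C)
Each additional base adds 2°C (A/T) or 4°C (G/C), so Tm is non-decreasing in n; n = 8 is the first length to reach 18°C.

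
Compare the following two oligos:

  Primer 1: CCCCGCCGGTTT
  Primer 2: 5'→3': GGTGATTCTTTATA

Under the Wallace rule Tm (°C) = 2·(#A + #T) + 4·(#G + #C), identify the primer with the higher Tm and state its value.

Primer 1, 42°C

Primer 1: A+T=3, G+C=9 → Tm = 2(3)+4(9) = 42°C
Primer 2: A+T=10, G+C=4 → Tm = 2(10)+4(4) = 36°C
42°C vs 36°C → primer 1 is higher.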